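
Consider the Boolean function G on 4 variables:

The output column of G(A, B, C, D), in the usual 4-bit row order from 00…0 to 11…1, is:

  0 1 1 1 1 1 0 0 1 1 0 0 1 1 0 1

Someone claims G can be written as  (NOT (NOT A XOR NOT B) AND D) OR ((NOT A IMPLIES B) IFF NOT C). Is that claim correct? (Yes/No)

Evaluate (NOT (NOT A XOR NOT B) AND D) OR ((NOT A IMPLIES B) IFF NOT C) on each row and compare to G:
  A=0, B=0, C=0, D=0: formula gives 0, G = 0 ✓
  A=0, B=0, C=0, D=1: formula gives 1, G = 1 ✓
  A=0, B=0, C=1, D=0: formula gives 1, G = 1 ✓
  A=0, B=0, C=1, D=1: formula gives 1, G = 1 ✓
  … (the remaining 12 rows also agree.)
Every row agrees, so the formula is equivalent.

Yes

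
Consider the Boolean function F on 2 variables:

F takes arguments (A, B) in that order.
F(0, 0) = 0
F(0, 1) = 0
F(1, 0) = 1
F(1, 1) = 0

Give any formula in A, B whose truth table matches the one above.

1 only at (1,0): A AND NOT B.

F(A, B) = A and not B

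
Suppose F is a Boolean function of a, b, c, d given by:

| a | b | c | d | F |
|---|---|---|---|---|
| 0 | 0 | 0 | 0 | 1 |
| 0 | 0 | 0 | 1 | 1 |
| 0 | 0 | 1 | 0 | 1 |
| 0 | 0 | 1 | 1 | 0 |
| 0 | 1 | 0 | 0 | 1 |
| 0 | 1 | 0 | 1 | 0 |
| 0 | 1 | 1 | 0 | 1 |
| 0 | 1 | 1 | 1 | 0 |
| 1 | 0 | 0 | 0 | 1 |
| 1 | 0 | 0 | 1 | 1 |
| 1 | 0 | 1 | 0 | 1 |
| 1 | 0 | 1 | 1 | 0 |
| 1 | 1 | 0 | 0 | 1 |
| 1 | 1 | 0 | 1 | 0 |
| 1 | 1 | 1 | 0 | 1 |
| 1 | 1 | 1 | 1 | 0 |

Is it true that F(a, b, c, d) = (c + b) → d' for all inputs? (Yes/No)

Yes

Test each input against both F and the formula:
  a=0, b=0, c=0, d=0: formula gives 1, F = 1 ✓
  a=0, b=0, c=0, d=1: formula gives 1, F = 1 ✓
  a=0, b=0, c=1, d=0: formula gives 1, F = 1 ✓
  a=0, b=0, c=1, d=1: formula gives 0, F = 0 ✓
  … (the remaining 12 rows also agree.)
No disagreement on any input; they are logically equivalent.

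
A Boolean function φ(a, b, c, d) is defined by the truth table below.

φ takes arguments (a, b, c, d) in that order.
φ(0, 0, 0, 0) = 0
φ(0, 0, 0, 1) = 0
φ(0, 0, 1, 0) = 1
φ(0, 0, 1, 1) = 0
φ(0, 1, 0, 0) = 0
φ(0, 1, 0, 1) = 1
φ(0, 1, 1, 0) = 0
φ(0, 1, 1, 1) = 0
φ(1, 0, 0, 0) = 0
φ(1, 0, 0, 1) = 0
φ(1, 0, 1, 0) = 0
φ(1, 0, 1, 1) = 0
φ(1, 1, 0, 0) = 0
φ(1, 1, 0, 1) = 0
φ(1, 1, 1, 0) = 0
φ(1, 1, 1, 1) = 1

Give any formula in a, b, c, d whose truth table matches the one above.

φ(a, b, c, d) = ((((~a & ~b) & c) & ~d) | (((~a & b) & ~c) & d)) | (((a & b) & c) & d)

φ=1 on 3 inputs: (0,0,1,0), (0,1,0,1), (1,1,1,1). Reading each as a conjunction of literals (¬a·¬b·c·¬d, ¬a·b·¬c·d, a·b·c·d) and taking the OR gives the canonical DNF.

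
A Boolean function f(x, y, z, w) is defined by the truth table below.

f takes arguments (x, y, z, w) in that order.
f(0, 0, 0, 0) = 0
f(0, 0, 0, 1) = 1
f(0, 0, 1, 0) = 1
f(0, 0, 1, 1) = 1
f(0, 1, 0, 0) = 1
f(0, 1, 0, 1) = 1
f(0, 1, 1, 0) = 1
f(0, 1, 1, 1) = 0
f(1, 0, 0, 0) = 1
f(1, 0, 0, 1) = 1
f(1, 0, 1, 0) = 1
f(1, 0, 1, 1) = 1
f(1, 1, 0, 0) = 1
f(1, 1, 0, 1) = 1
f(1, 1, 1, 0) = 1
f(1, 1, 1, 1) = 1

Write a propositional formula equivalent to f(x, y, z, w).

f is 0 on only 2 rows — (0,0,0,0), (0,1,1,1). Writing each as a minterm (¬x·¬y·¬z·¬w, ¬x·y·z·w) and OR-ing them characterizes exactly where f=0, so f is the negation of that disjunction.

f(x, y, z, w) = ¬((((¬x ∧ ¬y) ∧ ¬z) ∧ ¬w) ∨ (((¬x ∧ y) ∧ z) ∧ w))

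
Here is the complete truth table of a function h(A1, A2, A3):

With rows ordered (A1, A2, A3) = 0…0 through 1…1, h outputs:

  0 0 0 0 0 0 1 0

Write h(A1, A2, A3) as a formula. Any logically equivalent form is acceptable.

Only row (1,1,0) gives 1. That row's minterm A1·A2·¬A3 is h directly.

h(A1, A2, A3) = (A1 ∧ A2) ∧ ¬A3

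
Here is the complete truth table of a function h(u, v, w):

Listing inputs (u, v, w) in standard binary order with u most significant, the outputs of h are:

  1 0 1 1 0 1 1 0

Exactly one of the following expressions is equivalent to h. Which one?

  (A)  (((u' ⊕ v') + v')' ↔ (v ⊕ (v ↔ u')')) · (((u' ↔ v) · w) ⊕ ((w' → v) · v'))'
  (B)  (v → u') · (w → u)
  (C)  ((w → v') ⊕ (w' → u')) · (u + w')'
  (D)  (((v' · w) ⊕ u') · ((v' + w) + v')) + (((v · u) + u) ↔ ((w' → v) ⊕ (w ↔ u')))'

(A): at (0,0,0) it gives 0, but h = 1 — eliminated.
(B): at (0,1,1) it gives 0, but h = 1 — eliminated.
(C): at (0,0,0) it gives 0, but h = 1 — eliminated.
Only (D) survives; checking it on all 8 rows confirms it matches h.

D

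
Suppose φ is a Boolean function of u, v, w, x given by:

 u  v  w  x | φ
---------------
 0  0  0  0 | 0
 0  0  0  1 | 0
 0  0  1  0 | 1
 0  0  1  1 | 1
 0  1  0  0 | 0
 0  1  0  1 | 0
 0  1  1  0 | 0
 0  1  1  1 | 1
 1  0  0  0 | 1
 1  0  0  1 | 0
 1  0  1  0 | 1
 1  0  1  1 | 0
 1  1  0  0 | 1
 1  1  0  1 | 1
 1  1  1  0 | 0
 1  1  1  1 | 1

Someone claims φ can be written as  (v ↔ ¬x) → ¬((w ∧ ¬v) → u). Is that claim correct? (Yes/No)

No

Check the formula against φ row by row:
  u=0, v=0, w=0, x=0: formula gives 1, but φ = 0 ✗
Since they disagree at (0,0,0,0), the expression is not a correct formula for φ.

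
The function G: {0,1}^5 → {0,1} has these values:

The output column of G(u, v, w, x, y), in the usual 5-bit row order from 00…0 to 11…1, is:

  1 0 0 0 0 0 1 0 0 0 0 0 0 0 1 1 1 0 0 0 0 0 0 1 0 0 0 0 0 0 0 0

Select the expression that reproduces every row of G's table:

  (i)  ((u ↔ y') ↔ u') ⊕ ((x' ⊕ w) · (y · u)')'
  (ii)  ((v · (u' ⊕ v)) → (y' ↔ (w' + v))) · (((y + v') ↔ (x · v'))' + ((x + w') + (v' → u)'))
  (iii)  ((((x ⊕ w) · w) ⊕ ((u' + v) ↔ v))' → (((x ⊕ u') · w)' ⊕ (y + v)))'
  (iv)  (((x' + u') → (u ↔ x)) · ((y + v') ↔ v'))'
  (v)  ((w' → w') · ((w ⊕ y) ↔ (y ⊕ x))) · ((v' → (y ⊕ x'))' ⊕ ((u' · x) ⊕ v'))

v

(i): at (0,0,0,0,0) it gives 0, but G = 1 — eliminated.
(ii): at (0,0,0,0,1) it gives 1, but G = 0 — eliminated.
(iii): at (0,0,0,0,0) it gives 0, but G = 1 — eliminated.
(iv): at (0,0,0,0,0) it gives 0, but G = 1 — eliminated.
(v) is the remaining candidate, and it agrees with G on all 32 inputs.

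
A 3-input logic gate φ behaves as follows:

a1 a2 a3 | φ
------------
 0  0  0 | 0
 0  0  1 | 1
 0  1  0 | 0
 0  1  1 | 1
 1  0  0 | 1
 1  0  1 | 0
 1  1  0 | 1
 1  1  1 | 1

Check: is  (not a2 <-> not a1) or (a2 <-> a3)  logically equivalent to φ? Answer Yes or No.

No

Check the formula against φ row by row:
  a1=0, a2=0, a3=0: formula gives 1, but φ = 0 ✗
A single disagreement suffices: at (0,0,0) they differ, so the formula does not compute φ.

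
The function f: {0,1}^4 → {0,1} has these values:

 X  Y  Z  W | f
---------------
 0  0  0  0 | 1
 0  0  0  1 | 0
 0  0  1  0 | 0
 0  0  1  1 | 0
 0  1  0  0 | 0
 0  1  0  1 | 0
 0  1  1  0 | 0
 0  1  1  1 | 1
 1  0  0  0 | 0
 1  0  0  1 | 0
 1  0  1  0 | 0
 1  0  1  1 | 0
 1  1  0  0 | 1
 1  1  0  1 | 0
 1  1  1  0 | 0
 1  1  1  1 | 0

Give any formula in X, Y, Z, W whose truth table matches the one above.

The 1-rows are (0,0,0,0), (0,1,1,1), (1,1,0,0). Each contributes one minterm — ¬X·¬Y·¬Z·¬W; ¬X·Y·Z·W; X·Y·¬Z·¬W — and their disjunction is a sum-of-products form of f.

f(X, Y, Z, W) = ((((¬X ∧ ¬Y) ∧ ¬Z) ∧ ¬W) ∨ (((¬X ∧ Y) ∧ Z) ∧ W)) ∨ (((X ∧ Y) ∧ ¬Z) ∧ ¬W)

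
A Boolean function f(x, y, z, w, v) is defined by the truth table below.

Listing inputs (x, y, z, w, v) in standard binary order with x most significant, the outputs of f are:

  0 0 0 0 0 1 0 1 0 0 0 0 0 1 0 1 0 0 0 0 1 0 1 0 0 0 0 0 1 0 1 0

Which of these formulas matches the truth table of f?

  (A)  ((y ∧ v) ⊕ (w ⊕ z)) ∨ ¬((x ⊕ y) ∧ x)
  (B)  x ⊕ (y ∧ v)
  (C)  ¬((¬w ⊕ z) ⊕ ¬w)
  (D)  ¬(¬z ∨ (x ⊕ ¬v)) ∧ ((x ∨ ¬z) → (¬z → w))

D

(A) disagrees with f on (0,0,0,0,0) (formula → 1, table → 0); rule it out.
(B) disagrees with f on (0,0,1,0,1) (formula → 0, table → 1); rule it out.
(C) disagrees with f on (0,0,0,0,0) (formula → 1, table → 0); rule it out.
Only (D) survives; checking it on all 32 rows confirms it matches f.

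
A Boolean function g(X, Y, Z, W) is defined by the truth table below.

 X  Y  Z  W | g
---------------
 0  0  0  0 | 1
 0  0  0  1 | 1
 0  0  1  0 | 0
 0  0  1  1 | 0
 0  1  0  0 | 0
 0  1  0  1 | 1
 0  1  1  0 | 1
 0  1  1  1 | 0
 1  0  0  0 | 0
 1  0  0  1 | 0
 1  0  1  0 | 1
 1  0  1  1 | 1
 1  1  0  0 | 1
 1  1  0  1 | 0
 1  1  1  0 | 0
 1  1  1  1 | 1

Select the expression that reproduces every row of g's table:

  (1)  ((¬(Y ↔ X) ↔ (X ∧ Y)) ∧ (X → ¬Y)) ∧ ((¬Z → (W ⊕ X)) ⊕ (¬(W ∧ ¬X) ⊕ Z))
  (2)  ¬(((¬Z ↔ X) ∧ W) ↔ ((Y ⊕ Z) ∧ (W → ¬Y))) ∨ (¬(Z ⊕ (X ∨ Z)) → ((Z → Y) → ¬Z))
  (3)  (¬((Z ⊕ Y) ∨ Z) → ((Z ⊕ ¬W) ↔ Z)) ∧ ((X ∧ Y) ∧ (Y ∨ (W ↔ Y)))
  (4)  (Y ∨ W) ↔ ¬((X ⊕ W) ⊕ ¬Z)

4

(1): at (0,0,1,0) it gives 1, but g = 0 — eliminated.
(2): at (0,0,1,0) it gives 1, but g = 0 — eliminated.
(3): at (0,0,0,0) it gives 0, but g = 1 — eliminated.
Only (4) survives; checking it on all 16 rows confirms it matches g.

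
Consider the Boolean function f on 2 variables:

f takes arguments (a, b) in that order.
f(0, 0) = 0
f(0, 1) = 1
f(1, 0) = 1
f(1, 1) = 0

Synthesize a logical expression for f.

f(a, b) = a ⊕ b

The output is 1 exactly when an odd number of inputs are 1 — the 2-way XOR (parity).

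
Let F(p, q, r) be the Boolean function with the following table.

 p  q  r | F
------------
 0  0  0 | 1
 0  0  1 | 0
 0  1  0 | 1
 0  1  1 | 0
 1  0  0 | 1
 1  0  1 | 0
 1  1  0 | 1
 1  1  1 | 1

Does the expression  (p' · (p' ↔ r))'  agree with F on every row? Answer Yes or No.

Check the formula against F row by row:
  p=0, q=0, r=0: formula gives 1, F = 1 ✓
  p=0, q=0, r=1: formula gives 0, F = 0 ✓
  p=0, q=1, r=0: formula gives 1, F = 1 ✓
  p=0, q=1, r=1: formula gives 0, F = 0 ✓
  p=1, q=0, r=0: formula gives 1, F = 1 ✓
  p=1, q=0, r=1: formula gives 1, but F = 0 ✗
Row (1,0,1) is a counterexample, so the formula is not equivalent to F.

No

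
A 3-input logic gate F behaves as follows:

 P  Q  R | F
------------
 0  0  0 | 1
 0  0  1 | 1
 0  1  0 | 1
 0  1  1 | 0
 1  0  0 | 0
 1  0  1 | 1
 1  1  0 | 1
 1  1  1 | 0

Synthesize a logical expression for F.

There are just 3 zero rows: (0,1,1), (1,0,0), (1,1,1). Their minterms are ¬P·Q·R, P·¬Q·¬R, P·Q·R; the OR of those covers precisely the 0-outputs, and negating it yields F.

F(P, Q, R) = ~((((~P & Q) & R) | ((P & ~Q) & ~R)) | ((P & Q) & R))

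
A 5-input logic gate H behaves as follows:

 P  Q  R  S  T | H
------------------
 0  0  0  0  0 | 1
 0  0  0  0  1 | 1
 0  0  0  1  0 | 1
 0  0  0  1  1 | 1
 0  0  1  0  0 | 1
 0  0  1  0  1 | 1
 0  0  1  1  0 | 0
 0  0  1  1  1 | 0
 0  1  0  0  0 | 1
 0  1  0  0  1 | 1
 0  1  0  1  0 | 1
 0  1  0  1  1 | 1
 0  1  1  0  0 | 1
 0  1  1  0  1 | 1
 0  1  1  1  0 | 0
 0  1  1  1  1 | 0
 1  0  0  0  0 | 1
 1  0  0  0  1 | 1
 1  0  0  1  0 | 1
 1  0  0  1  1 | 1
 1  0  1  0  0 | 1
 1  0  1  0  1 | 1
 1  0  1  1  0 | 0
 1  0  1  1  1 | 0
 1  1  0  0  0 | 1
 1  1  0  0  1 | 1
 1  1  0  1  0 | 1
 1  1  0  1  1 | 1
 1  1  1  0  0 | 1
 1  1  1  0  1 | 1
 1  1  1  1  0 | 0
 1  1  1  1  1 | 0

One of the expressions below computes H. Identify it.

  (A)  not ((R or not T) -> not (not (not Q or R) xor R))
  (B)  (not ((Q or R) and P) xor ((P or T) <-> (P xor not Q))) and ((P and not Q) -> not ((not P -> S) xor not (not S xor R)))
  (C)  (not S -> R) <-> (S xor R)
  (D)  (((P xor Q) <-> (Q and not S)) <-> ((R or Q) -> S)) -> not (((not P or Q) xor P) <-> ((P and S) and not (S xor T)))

(A): at (0,0,0,0,0) it gives 0, but H = 1 — eliminated.
(B): at (0,0,0,0,1) it gives 0, but H = 1 — eliminated.
(D): at (0,0,1,1,0) it gives 1, but H = 0 — eliminated.
Only (C) survives; checking it on all 32 rows confirms it matches H.

C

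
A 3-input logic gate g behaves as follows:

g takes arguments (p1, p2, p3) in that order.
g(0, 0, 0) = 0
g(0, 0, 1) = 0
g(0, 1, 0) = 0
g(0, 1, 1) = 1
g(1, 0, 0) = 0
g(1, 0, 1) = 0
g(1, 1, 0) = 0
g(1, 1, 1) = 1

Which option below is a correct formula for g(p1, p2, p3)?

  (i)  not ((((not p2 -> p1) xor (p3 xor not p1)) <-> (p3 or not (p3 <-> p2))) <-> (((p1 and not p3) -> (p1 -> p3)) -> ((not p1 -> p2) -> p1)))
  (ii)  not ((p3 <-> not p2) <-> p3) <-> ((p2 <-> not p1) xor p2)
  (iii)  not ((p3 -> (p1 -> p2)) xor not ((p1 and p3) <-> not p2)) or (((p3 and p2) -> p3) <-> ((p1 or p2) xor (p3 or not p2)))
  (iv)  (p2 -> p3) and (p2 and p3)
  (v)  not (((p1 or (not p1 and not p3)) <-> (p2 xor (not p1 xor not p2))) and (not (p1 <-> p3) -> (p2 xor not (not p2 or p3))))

iv

(i) fails at (0,0,0): the formula yields 1, g is 0.
(ii) fails at (0,0,0): the formula yields 1, g is 0.
(iii) fails at (0,0,0): the formula yields 1, g is 0.
(v) fails at (0,0,0): the formula yields 1, g is 0.
Only (iv) survives; checking it on all 8 rows confirms it matches g.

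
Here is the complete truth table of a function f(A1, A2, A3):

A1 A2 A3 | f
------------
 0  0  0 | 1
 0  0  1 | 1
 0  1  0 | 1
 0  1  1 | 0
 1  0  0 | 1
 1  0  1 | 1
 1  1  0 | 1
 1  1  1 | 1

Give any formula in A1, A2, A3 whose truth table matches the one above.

f is 0 on exactly one input, (0,1,1), whose minterm is ¬A1·A2·A3. So f is the negation of that single conjunction.

f(A1, A2, A3) = ¬((¬A1 ∧ A2) ∧ A3)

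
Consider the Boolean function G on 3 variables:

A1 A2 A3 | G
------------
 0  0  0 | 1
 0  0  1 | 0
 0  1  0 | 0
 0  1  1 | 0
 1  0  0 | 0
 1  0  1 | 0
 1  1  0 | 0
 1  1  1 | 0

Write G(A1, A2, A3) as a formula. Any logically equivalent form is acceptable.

G is 1 on exactly one input, (0,0,0), whose minterm is ¬A1·¬A2·¬A3. So G is just that conjunction.

G(A1, A2, A3) = (NOT A1 AND NOT A2) AND NOT A3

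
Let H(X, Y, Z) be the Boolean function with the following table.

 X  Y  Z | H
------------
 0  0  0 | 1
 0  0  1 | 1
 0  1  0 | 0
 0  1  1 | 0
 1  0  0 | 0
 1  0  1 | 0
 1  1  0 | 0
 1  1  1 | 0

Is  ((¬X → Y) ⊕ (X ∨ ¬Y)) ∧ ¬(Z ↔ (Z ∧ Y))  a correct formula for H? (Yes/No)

Evaluate ((¬X → Y) ⊕ (X ∨ ¬Y)) ∧ ¬(Z ↔ (Z ∧ Y)) on each row and compare to H:
  X=0, Y=0, Z=0: formula gives 0, but H = 1 ✗
A single disagreement suffices: at (0,0,0) they differ, so the formula does not compute H.

No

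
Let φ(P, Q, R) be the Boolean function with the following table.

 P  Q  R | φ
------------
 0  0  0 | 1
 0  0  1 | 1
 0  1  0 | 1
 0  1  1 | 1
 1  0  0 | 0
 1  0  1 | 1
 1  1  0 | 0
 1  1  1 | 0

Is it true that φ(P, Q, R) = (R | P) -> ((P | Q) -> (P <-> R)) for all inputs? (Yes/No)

No

Evaluate (R | P) -> ((P | Q) -> (P <-> R)) on each row and compare to φ:
  P=0, Q=0, R=0: formula gives 1, φ = 1 ✓
  P=0, Q=0, R=1: formula gives 1, φ = 1 ✓
  P=0, Q=1, R=0: formula gives 1, φ = 1 ✓
  P=0, Q=1, R=1: formula gives 0, but φ = 1 ✗
Row (0,1,1) is a counterexample, so the formula is not equivalent to φ.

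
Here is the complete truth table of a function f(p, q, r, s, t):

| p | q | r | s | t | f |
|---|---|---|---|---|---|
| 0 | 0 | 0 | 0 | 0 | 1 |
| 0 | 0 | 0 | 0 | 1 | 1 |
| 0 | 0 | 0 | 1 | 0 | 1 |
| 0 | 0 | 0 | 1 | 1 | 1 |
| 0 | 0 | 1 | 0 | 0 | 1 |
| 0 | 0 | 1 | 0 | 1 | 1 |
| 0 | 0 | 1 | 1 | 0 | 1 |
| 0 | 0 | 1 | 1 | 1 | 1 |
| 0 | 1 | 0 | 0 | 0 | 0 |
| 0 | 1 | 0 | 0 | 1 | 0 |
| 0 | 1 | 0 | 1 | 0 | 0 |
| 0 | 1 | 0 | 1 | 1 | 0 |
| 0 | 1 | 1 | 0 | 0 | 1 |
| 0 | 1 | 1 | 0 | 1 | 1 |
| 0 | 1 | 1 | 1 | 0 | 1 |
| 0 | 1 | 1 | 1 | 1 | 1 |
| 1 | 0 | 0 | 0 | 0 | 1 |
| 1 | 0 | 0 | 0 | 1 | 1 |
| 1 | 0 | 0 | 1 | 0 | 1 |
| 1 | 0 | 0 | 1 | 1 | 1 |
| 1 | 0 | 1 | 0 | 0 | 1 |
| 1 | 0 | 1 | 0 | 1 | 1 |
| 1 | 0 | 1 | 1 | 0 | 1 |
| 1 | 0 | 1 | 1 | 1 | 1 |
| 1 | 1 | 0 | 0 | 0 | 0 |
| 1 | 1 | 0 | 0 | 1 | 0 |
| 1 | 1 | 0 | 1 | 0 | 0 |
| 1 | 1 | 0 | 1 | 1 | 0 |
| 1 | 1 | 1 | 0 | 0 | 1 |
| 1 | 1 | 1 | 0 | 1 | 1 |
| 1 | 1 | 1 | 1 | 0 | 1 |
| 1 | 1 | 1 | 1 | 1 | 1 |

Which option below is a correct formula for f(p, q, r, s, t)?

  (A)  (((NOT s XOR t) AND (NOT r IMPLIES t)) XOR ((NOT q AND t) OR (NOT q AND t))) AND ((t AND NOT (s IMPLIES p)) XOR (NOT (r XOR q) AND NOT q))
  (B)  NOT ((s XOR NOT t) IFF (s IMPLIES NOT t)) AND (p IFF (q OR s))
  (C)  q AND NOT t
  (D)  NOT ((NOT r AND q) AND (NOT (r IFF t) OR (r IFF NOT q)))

(A): at (0,0,0,0,0) it gives 0, but f = 1 — eliminated.
(B): at (0,0,0,0,0) it gives 0, but f = 1 — eliminated.
(C): at (0,0,0,0,0) it gives 0, but f = 1 — eliminated.
Only (D) survives; checking it on all 32 rows confirms it matches f.

D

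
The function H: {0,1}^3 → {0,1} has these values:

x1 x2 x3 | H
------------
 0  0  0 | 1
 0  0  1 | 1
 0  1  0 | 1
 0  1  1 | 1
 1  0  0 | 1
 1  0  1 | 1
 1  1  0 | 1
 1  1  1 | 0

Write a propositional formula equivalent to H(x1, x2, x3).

H(x1, x2, x3) = ((x1 · x2) · x3)'

The output is 0 only when every input is 1 — NAND of all inputs.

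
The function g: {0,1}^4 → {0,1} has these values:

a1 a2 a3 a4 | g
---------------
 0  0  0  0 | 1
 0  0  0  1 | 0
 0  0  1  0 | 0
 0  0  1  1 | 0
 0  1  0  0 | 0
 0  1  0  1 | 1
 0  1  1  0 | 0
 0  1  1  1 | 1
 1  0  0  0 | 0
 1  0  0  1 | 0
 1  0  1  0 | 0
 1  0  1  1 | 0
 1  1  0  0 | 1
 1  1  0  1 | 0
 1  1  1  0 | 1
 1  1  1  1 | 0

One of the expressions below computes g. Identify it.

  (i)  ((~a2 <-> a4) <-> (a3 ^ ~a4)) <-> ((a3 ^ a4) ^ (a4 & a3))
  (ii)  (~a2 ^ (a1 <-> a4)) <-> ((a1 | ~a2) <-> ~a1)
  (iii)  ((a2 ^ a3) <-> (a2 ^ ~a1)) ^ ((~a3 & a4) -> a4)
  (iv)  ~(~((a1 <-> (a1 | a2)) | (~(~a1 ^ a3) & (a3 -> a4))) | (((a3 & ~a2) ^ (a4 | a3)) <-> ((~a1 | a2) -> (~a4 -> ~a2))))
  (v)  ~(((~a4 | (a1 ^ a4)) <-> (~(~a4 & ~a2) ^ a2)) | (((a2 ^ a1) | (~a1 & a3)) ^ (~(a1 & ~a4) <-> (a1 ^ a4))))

(i): at (0,0,1,0) it gives 1, but g = 0 — eliminated.
(ii): at (0,0,0,0) it gives 0, but g = 1 — eliminated.
(iii): at (0,0,0,1) it gives 1, but g = 0 — eliminated.
(iv): at (0,0,1,0) it gives 1, but g = 0 — eliminated.
That leaves (v). Evaluating it on every row reproduces the table of g exactly.

v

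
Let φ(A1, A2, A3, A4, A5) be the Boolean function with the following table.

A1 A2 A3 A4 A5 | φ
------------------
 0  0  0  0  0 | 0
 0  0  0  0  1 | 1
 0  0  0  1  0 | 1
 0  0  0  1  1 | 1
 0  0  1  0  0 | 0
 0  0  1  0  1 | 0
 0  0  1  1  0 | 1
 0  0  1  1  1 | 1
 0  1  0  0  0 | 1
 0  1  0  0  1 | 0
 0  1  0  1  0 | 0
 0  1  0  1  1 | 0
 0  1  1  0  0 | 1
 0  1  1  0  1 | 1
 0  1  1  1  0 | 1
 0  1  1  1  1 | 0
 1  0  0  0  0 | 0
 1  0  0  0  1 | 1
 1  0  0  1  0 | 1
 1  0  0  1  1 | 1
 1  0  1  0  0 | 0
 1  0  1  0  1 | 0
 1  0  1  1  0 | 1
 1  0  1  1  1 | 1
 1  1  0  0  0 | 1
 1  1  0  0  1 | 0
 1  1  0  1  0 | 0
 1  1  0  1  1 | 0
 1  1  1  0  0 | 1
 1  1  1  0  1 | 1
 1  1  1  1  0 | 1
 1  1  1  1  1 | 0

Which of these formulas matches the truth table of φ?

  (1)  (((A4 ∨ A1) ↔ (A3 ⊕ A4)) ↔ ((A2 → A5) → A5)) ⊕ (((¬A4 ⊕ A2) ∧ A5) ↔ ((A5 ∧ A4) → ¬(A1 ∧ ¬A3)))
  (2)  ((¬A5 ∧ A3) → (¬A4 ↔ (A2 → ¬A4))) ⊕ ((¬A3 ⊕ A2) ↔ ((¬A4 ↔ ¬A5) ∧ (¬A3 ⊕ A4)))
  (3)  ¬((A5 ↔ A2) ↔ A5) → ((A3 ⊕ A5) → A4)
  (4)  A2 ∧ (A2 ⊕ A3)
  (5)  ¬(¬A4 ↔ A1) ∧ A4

2

(1) disagrees with φ on (0,0,0,0,1) (formula → 0, table → 1); rule it out.
(3) disagrees with φ on (0,0,0,0,0) (formula → 1, table → 0); rule it out.
(4) disagrees with φ on (0,0,0,0,1) (formula → 0, table → 1); rule it out.
(5) disagrees with φ on (0,0,0,0,1) (formula → 0, table → 1); rule it out.
(2) is the remaining candidate, and it agrees with φ on all 32 inputs.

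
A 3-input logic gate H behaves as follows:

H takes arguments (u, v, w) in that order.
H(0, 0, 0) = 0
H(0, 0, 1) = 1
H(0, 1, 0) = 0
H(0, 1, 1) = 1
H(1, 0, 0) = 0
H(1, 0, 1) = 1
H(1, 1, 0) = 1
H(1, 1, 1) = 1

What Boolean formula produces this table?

H(u, v, w) = ((((u' · v') · w') + ((u' · v) · w')) + ((u · v') · w'))'

H is 0 on only 3 rows — (0,0,0), (0,1,0), (1,0,0). Writing each as a minterm (¬u·¬v·¬w, ¬u·v·¬w, u·¬v·¬w) and OR-ing them characterizes exactly where H=0, so H is the negation of that disjunction.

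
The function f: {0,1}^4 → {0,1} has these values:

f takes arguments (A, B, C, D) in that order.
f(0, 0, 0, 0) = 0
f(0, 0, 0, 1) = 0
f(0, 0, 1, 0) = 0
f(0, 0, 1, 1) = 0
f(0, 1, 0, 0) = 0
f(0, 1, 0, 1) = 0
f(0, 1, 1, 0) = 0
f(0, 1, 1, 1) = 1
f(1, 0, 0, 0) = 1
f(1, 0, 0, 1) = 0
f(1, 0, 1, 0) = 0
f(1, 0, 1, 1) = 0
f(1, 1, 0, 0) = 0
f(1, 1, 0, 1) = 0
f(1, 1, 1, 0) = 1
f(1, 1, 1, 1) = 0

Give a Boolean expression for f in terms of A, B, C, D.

f(A, B, C, D) = ((((not A and B) and C) and D) or (((A and not B) and not C) and not D)) or (((A and B) and C) and not D)

The 1-rows are (0,1,1,1), (1,0,0,0), (1,1,1,0). Each contributes one minterm — ¬A·B·C·D; A·¬B·¬C·¬D; A·B·C·¬D — and their disjunction is a sum-of-products form of f.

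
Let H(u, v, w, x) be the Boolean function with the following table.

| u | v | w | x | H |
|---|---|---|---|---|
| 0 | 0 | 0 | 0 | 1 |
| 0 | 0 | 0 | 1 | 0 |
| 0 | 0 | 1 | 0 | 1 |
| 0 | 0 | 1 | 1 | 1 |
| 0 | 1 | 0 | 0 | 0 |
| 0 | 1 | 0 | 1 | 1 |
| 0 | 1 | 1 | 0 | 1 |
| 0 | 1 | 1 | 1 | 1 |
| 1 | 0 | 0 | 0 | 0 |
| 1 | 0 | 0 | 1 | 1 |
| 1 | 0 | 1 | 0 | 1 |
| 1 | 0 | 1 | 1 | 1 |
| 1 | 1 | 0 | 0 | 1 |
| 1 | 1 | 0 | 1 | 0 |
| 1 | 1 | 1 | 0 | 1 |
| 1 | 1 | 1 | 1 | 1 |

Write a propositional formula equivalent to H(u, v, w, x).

H(u, v, w, x) = ¬((((((¬u ∧ ¬v) ∧ ¬w) ∧ x) ∨ (((¬u ∧ v) ∧ ¬w) ∧ ¬x)) ∨ (((u ∧ ¬v) ∧ ¬w) ∧ ¬x)) ∨ (((u ∧ v) ∧ ¬w) ∧ x))

The 0-rows are (0,0,0,1), (0,1,0,0), (1,0,0,0), (1,1,0,1). Take each as a conjunction (¬u·¬v·¬w·x, ¬u·v·¬w·¬x, u·¬v·¬w·¬x, u·v·¬w·x), form their disjunction, and complement — that gives a formula that is 1 everywhere H is.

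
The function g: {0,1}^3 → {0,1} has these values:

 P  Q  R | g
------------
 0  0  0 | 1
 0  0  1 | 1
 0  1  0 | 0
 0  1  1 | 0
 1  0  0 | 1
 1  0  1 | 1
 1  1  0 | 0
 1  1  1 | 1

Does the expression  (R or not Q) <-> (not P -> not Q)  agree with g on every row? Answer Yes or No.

Evaluate (R or not Q) <-> (not P -> not Q) on each row and compare to g:
  P=0, Q=0, R=0: formula gives 1, g = 1 ✓
  P=0, Q=0, R=1: formula gives 1, g = 1 ✓
  P=0, Q=1, R=0: formula gives 1, but g = 0 ✗
Since they disagree at (0,1,0), the expression is not a correct formula for g.

No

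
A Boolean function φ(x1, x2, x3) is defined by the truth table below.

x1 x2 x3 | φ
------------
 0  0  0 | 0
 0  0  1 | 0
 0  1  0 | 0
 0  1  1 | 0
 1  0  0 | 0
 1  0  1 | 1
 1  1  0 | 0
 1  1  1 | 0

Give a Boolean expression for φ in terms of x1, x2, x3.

φ is 1 on exactly one input, (1,0,1), whose minterm is x1·¬x2·x3. So φ is just that conjunction.

φ(x1, x2, x3) = (x1 · x2') · x3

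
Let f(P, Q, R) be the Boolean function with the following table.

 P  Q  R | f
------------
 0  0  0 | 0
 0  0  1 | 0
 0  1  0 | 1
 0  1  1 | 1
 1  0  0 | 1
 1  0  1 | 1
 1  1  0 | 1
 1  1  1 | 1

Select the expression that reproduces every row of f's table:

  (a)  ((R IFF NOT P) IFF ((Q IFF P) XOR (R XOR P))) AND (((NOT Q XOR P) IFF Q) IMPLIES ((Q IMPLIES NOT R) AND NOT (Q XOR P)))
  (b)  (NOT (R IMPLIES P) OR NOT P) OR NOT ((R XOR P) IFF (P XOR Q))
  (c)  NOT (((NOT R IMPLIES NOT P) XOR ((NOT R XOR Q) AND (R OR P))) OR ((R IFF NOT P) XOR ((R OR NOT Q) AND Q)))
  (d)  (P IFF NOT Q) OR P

d

(a) fails at (1,0,0): the formula yields 0, f is 1.
(b) fails at (0,0,0): the formula yields 1, f is 0.
(c) fails at (0,1,0): the formula yields 0, f is 1.
That leaves (d). Evaluating it on every row reproduces the table of f exactly.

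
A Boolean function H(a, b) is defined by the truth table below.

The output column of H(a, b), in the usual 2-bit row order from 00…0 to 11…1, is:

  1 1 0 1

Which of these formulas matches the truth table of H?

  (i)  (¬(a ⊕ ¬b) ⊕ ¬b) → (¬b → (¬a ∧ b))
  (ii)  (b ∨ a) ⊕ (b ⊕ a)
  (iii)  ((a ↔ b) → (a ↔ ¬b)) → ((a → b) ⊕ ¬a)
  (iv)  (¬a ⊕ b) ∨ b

(i): at (0,0) it gives 0, but H = 1 — eliminated.
(ii): at (0,0) it gives 0, but H = 1 — eliminated.
(iii): at (0,1) it gives 0, but H = 1 — eliminated.
That leaves (iv). Evaluating it on every row reproduces the table of H exactly.

iv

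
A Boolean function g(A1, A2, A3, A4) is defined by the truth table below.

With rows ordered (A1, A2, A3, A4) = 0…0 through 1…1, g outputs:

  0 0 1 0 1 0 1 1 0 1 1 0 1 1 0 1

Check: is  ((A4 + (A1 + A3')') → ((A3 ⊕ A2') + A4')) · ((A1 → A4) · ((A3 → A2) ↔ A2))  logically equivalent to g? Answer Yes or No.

No

Evaluate ((A4 + (A1 + A3')') → ((A3 ⊕ A2') + A4')) · ((A1 → A4) · ((A3 → A2) ↔ A2)) on each row and compare to g:
  A1=0, A2=0, A3=0, A4=0: formula gives 0, g = 0 ✓
  A1=0, A2=0, A3=0, A4=1: formula gives 0, g = 0 ✓
  A1=0, A2=0, A3=1, A4=0: formula gives 1, g = 1 ✓
  A1=0, A2=0, A3=1, A4=1: formula gives 0, g = 0 ✓
  …
  A1=1, A2=0, A3=0, A4=1: formula gives 0, but g = 1 ✗
Row (1,0,0,1) is a counterexample, so the formula is not equivalent to g.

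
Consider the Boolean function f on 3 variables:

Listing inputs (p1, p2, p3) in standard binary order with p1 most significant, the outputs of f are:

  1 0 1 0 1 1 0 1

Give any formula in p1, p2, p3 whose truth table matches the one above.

f(p1, p2, p3) = ((((p1' · p2') · p3) + ((p1' · p2) · p3)) + ((p1 · p2) · p3'))'

There are just 3 zero rows: (0,0,1), (0,1,1), (1,1,0). Their minterms are ¬p1·¬p2·p3, ¬p1·p2·p3, p1·p2·¬p3; the OR of those covers precisely the 0-outputs, and negating it yields f.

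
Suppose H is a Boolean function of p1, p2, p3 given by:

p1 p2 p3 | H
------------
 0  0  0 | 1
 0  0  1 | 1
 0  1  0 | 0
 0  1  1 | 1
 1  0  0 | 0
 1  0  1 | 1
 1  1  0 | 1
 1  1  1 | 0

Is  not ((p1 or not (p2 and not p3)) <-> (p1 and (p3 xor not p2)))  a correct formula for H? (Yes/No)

Yes

Check the formula against H row by row:
  p1=0, p2=0, p3=0: formula gives 1, H = 1 ✓
  p1=0, p2=0, p3=1: formula gives 1, H = 1 ✓
  p1=0, p2=1, p3=0: formula gives 0, H = 0 ✓
  p1=0, p2=1, p3=1: formula gives 1, H = 1 ✓
  p1=1, p2=0, p3=0: formula gives 0, H = 0 ✓
  … (the remaining 3 rows also agree.)
Every row agrees, so the formula is equivalent.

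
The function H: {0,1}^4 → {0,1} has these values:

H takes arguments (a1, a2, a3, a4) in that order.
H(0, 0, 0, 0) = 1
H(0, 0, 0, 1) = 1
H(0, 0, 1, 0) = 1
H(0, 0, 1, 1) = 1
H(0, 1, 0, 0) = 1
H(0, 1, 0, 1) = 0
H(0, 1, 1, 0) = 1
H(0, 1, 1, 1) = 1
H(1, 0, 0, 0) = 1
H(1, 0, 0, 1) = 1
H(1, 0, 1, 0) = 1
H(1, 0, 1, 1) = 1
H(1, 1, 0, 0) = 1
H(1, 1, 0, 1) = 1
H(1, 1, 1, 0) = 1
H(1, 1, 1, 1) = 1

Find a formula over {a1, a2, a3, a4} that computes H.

H is 0 on exactly one input, (0,1,0,1), whose minterm is ¬a1·a2·¬a3·a4. So H is the negation of that single conjunction.

H(a1, a2, a3, a4) = ¬(((¬a1 ∧ a2) ∧ ¬a3) ∧ a4)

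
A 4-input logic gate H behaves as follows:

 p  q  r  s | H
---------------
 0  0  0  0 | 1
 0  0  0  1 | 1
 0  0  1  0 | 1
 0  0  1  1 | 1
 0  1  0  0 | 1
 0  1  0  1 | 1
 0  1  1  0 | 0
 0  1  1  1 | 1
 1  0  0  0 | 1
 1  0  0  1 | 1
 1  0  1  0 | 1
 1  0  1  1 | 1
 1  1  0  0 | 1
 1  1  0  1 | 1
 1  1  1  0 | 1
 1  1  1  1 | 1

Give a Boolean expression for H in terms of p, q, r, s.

H(p, q, r, s) = ¬(((¬p ∧ q) ∧ r) ∧ ¬s)

Only row (0,1,1,0) gives 0. So H is 1 everywhere except there — the complement of the minterm ¬p·q·r·¬s.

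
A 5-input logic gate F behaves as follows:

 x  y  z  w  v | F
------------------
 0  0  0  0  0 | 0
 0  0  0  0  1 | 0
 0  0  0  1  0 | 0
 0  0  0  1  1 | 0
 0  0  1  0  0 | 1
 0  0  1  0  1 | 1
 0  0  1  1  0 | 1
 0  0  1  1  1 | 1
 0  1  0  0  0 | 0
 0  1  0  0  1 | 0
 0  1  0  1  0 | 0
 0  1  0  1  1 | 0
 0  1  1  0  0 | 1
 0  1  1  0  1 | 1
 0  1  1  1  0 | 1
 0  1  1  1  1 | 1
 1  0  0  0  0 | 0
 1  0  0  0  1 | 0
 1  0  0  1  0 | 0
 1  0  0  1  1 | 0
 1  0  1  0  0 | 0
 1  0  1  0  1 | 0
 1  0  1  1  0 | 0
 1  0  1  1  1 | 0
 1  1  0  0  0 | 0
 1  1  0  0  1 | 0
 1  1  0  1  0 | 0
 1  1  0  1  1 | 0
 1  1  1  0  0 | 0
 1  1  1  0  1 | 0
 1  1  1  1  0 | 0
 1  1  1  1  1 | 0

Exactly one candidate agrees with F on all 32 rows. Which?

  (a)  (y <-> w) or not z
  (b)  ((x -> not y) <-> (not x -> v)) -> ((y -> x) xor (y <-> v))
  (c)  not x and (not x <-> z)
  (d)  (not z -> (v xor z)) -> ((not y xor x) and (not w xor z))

c

(a) fails at (0,0,0,0,0): the formula yields 1, F is 0.
(b) fails at (0,0,0,0,0): the formula yields 1, F is 0.
(d) fails at (0,0,0,0,0): the formula yields 1, F is 0.
(c) is the remaining candidate, and it agrees with F on all 32 inputs.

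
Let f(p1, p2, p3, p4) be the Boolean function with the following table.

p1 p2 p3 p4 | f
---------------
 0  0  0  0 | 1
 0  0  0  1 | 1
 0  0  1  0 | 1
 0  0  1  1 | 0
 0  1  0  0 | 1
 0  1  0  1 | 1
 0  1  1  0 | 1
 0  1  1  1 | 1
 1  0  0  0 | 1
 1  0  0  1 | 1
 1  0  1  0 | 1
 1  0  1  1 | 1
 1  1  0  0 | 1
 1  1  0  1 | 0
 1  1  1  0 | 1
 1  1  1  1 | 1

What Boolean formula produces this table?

f(p1, p2, p3, p4) = NOT ((((NOT p1 AND NOT p2) AND p3) AND p4) OR (((p1 AND p2) AND NOT p3) AND p4))

f is 0 on only 2 rows — (0,0,1,1), (1,1,0,1). Writing each as a minterm (¬p1·¬p2·p3·p4, p1·p2·¬p3·p4) and OR-ing them characterizes exactly where f=0, so f is the negation of that disjunction.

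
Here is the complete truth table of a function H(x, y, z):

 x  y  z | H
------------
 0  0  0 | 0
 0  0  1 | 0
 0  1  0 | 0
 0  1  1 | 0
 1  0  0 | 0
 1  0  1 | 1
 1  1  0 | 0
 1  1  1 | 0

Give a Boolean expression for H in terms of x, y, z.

Only row (1,0,1) gives 1. That row's minterm x·¬y·z is H directly.

H(x, y, z) = (x ∧ ¬y) ∧ z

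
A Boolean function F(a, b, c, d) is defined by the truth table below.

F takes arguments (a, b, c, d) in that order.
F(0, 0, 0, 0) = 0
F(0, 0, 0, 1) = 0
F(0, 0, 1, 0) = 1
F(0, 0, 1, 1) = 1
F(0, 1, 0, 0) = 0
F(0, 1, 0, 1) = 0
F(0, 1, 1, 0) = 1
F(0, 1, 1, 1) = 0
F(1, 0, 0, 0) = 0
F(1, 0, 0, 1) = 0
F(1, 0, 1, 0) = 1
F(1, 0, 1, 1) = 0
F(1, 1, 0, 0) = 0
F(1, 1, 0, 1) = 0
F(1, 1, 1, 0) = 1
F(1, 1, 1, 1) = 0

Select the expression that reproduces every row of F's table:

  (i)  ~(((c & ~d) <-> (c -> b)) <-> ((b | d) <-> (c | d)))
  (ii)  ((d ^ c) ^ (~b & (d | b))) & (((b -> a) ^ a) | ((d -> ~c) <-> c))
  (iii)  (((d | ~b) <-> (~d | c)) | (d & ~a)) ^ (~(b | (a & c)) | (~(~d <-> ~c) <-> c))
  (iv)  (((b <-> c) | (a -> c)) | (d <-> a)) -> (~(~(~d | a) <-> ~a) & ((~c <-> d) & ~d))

ii

(i): at (0,0,0,0) it gives 1, but F = 0 — eliminated.
(iii): at (0,0,1,0) it gives 0, but F = 1 — eliminated.
(iv): at (0,0,1,1) it gives 0, but F = 1 — eliminated.
(ii) is the remaining candidate, and it agrees with F on all 16 inputs.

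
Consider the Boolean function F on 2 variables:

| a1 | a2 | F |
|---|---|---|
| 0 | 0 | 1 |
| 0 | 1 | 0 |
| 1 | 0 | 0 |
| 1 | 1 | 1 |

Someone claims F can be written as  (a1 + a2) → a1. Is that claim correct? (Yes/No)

No

Test each input against both F and the formula:
  a1=0, a2=0: formula gives 1, F = 1 ✓
  a1=0, a2=1: formula gives 0, F = 0 ✓
  a1=1, a2=0: formula gives 1, but F = 0 ✗
A single disagreement suffices: at (1,0) they differ, so the formula does not compute F.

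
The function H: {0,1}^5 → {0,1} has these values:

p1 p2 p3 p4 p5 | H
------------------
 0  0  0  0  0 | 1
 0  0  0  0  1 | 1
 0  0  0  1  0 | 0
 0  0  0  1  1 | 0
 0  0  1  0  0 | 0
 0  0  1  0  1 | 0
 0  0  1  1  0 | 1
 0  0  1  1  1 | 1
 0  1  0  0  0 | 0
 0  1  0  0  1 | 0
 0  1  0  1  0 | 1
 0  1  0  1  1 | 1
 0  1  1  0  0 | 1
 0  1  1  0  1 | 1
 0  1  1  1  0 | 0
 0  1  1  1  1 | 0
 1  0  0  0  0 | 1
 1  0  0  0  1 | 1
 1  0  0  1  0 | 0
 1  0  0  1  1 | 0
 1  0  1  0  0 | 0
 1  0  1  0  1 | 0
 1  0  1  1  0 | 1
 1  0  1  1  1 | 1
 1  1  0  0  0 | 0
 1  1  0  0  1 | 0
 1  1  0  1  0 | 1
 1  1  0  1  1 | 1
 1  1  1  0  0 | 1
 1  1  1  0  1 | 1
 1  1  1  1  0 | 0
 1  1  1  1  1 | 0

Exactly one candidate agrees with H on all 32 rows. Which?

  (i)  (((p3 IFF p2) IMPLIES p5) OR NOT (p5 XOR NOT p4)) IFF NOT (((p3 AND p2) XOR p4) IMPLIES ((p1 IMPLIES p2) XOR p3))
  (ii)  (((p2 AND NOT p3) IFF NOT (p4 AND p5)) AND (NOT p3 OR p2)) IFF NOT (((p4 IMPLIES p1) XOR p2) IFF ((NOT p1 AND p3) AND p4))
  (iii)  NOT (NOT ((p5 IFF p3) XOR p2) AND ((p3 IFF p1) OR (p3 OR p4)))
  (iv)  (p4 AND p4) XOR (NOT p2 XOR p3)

(i): at (0,0,0,0,1) it gives 0, but H = 1 — eliminated.
(ii): at (0,0,0,0,0) it gives 0, but H = 1 — eliminated.
(iii): at (0,0,0,0,1) it gives 0, but H = 1 — eliminated.
Only (iv) survives; checking it on all 32 rows confirms it matches H.

iv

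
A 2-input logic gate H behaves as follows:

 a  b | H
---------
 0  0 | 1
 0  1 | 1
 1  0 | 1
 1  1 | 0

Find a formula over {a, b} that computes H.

H(a, b) = not (a and b)

The output is 0 only when every input is 1 — NAND of all inputs.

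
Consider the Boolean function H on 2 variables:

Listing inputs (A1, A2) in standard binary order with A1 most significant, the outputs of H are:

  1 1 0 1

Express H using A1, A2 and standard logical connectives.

Only row (1,0) gives 0. So H is 1 everywhere except there — the complement of the minterm A1·¬A2.

H(A1, A2) = (A1 · A2')'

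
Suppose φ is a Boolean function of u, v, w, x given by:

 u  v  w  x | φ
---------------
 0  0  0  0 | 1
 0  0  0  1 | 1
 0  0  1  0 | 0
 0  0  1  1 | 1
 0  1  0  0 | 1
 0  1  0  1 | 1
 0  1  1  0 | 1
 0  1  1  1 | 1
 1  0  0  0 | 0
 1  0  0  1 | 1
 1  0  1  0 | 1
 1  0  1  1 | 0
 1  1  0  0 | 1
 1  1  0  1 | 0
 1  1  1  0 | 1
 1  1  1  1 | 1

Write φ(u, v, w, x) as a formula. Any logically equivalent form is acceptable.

φ(u, v, w, x) = ~((((((~u & ~v) & w) & ~x) | (((u & ~v) & ~w) & ~x)) | (((u & ~v) & w) & x)) | (((u & v) & ~w) & x))

The 0-rows are (0,0,1,0), (1,0,0,0), (1,0,1,1), (1,1,0,1). Take each as a conjunction (¬u·¬v·w·¬x, u·¬v·¬w·¬x, u·¬v·w·x, u·v·¬w·x), form their disjunction, and complement — that gives a formula that is 1 everywhere φ is.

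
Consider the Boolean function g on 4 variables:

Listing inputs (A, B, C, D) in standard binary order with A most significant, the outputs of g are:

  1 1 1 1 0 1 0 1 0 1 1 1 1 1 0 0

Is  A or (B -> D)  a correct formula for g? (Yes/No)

No

Test each input against both g and the formula:
  A=0, B=0, C=0, D=0: formula gives 1, g = 1 ✓
  A=0, B=0, C=0, D=1: formula gives 1, g = 1 ✓
  A=0, B=0, C=1, D=0: formula gives 1, g = 1 ✓
  A=0, B=0, C=1, D=1: formula gives 1, g = 1 ✓
  …
  A=1, B=0, C=0, D=0: formula gives 1, but g = 0 ✗
A single disagreement suffices: at (1,0,0,0) they differ, so the formula does not compute g.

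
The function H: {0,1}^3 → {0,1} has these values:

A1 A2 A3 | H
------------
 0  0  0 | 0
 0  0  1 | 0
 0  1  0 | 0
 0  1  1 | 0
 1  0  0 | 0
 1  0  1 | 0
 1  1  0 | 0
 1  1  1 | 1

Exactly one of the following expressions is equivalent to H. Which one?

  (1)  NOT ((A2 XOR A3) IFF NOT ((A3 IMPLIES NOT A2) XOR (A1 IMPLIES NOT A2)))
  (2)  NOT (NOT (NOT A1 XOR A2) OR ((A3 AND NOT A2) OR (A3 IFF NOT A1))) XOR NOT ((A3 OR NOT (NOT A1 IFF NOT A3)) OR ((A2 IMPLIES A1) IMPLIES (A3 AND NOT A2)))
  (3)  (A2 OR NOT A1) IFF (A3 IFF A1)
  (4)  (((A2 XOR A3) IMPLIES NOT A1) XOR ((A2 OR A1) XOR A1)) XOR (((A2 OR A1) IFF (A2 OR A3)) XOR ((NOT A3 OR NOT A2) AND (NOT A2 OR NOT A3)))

(1) disagrees with H on (0,0,0) (formula → 1, table → 0); rule it out.
(3) disagrees with H on (0,0,0) (formula → 1, table → 0); rule it out.
(4) disagrees with H on (0,0,0) (formula → 1, table → 0); rule it out.
Only (2) survives; checking it on all 8 rows confirms it matches H.

2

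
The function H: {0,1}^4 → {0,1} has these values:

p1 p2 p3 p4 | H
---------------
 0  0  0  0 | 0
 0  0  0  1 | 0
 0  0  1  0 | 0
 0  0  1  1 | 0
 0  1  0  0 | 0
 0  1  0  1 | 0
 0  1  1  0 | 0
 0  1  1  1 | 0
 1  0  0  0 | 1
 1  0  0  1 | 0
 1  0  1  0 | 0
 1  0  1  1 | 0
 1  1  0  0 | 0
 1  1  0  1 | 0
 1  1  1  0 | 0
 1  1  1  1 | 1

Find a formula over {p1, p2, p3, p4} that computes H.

H(p1, p2, p3, p4) = (((p1 AND NOT p2) AND NOT p3) AND NOT p4) OR (((p1 AND p2) AND p3) AND p4)

Collect the rows where H=1 — (1,0,0,0), (1,1,1,1) — and write one minterm per row: p1·¬p2·¬p3·¬p4, p1·p2·p3·p4. Their union (logical OR) reproduces the table exactly.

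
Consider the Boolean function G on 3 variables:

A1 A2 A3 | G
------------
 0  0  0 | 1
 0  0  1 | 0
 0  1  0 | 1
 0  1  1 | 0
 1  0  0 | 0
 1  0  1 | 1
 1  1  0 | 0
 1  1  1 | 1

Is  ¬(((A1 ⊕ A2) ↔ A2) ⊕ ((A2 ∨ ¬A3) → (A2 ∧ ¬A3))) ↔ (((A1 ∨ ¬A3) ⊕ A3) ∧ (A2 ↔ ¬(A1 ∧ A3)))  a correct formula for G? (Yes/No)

No

Evaluate ¬(((A1 ⊕ A2) ↔ A2) ⊕ ((A2 ∨ ¬A3) → (A2 ∧ ¬A3))) ↔ (((A1 ∨ ¬A3) ⊕ A3) ∧ (A2 ↔ ¬(A1 ∧ A3))) on each row and compare to G:
  A1=0, A2=0, A3=0: formula gives 1, G = 1 ✓
  A1=0, A2=0, A3=1: formula gives 0, G = 0 ✓
  A1=0, A2=1, A3=0: formula gives 1, G = 1 ✓
  A1=0, A2=1, A3=1: formula gives 0, G = 0 ✓
  A1=1, A2=0, A3=0: formula gives 0, G = 0 ✓
  …
  A1=1, A2=1, A3=1: formula gives 0, but G = 1 ✗
Row (1,1,1) is a counterexample, so the formula is not equivalent to G.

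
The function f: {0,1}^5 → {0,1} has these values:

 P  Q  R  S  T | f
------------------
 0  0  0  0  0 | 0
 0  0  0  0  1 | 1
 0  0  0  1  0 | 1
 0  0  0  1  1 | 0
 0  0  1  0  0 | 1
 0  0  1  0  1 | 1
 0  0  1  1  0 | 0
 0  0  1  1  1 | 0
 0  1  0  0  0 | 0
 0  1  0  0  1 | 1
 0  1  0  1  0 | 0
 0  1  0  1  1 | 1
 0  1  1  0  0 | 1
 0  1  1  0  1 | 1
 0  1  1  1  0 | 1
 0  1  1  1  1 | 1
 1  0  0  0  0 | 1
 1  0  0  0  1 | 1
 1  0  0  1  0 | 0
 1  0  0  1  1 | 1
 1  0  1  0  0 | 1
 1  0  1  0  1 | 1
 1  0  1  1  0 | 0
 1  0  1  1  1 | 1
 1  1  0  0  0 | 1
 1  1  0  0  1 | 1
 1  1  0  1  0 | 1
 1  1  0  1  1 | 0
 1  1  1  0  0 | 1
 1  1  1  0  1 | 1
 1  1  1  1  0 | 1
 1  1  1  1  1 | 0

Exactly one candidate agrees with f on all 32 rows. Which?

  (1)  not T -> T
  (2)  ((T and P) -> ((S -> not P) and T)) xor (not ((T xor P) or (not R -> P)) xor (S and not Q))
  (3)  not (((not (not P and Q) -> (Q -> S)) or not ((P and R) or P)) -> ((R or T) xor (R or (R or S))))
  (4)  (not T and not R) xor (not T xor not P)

(1): at (0,0,0,1,0) it gives 0, but f = 1 — eliminated.
(3): at (0,0,0,0,0) it gives 1, but f = 0 — eliminated.
(4): at (0,0,0,0,0) it gives 1, but f = 0 — eliminated.
(2) is the remaining candidate, and it agrees with f on all 32 inputs.

2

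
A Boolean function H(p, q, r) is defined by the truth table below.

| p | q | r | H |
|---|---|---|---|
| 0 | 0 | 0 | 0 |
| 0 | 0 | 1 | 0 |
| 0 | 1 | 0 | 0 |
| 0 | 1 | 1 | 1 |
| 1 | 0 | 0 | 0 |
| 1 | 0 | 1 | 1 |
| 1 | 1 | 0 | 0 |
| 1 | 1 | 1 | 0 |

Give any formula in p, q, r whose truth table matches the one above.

H(p, q, r) = ((p' · q) · r) + ((p · q') · r)

H=1 on 2 inputs: (0,1,1), (1,0,1). Reading each as a conjunction of literals (¬p·q·r, p·¬q·r) and taking the OR gives the canonical DNF.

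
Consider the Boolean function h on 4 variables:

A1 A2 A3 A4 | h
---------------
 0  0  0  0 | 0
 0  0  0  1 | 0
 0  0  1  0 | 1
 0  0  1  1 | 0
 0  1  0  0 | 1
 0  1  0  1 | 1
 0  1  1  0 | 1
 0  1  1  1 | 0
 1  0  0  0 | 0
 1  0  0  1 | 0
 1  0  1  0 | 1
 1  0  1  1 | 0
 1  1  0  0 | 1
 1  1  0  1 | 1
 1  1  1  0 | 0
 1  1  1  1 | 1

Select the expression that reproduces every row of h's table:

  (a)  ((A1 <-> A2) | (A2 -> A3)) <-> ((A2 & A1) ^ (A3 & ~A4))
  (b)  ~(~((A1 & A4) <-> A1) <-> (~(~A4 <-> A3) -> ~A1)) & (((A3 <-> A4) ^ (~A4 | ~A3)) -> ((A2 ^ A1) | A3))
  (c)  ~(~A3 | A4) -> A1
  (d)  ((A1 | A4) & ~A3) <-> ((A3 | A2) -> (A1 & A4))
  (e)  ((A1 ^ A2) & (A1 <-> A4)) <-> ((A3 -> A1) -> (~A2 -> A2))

a

(b): at (0,0,0,0) it gives 1, but h = 0 — eliminated.
(c): at (0,0,0,0) it gives 1, but h = 0 — eliminated.
(d): at (0,0,0,1) it gives 1, but h = 0 — eliminated.
(e): at (0,0,0,0) it gives 1, but h = 0 — eliminated.
Only (a) survives; checking it on all 16 rows confirms it matches h.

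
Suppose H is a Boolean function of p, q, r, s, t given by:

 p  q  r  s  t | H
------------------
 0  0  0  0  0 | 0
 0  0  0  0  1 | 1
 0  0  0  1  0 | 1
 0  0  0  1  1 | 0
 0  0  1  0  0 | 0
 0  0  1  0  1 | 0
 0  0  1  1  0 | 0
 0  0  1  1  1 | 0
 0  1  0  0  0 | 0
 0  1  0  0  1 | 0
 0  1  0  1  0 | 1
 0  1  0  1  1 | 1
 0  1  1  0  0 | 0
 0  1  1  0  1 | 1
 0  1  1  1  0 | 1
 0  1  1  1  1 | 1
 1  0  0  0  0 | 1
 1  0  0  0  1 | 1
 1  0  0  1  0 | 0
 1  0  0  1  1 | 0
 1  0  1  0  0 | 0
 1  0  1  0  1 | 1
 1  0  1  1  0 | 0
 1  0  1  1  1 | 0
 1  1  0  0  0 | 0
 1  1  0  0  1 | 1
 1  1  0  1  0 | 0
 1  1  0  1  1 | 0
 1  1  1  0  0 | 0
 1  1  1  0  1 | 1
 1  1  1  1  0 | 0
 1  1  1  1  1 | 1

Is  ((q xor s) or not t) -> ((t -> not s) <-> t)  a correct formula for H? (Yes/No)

Check the formula against H row by row:
  p=0, q=0, r=0, s=0, t=0: formula gives 0, H = 0 ✓
  p=0, q=0, r=0, s=0, t=1: formula gives 1, H = 1 ✓
  p=0, q=0, r=0, s=1, t=0: formula gives 0, but H = 1 ✗
Since they disagree at (0,0,0,1,0), the expression is not a correct formula for H.

No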